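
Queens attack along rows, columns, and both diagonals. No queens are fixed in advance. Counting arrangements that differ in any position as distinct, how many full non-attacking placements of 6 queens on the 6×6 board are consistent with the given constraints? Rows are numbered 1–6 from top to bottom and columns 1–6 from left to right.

Branch on row 1: col 1 → 0; col 2 → 1; col 3 → 1; col 4 → 1; col 5 → 1; col 6 → 0.
Sum: 0 + 1 + 1 + 1 + 1 + 0 = 4.
(This is the classic 6-queens count.)

4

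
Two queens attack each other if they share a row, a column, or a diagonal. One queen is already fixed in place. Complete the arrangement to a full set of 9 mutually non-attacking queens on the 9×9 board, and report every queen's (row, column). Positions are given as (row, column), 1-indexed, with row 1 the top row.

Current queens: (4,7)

Row 1: attacked by (4,7)→{4,7}. Safe: 1, 2, 3, 5, 6, 8, 9. Place at column 9.
Row 2: attacked by (1,9)→{8,9}; (4,7)→{5,7,9}. Safe: 1, 2, 3, 4, 6. Place at column 6.
Row 3: attacked by (1,9)→{7,9}; (2,6)→{5,6,7}; (4,7)→{6,7,8}. Safe: 1, 2, 3, 4. Place at column 4.
Row 5: attacked by (1,9)→{5,9}; (2,6)→{3,6,9}; (3,4)→{2,4,6}; (4,7)→{6,7,8}. Safe: 1. Place at column 1.
Row 6: attacked by (1,9)→{4,9}; (2,6)→{2,6}; (3,4)→{1,4,7}; (4,7)→{5,7,9}; (5,1)→{1,2}. Safe: 3, 8. Place at column 8.
Row 7: attacked by (1,9)→{3,9}; (2,6)→{1,6}; (3,4)→{4,8}; (4,7)→{4,7}; (5,1)→{1,3}; (6,8)→{7,8,9}. Safe: 2, 5. Place at column 2.
Row 8: attacked by (1,9)→{2,9}; (2,6)→{6}; (3,4)→{4,9}; (4,7)→{3,7}; (5,1)→{1,4}; (6,8)→{6,8}; (7,2)→{1,2,3}. Safe: 5. Place at column 5.
Row 9: attacked by (1,9)→{1,9}; (2,6)→{6}; (3,4)→{4}; (4,7)→{2,7}; (5,1)→{1,5}; (6,8)→{5,8}; (7,2)→{2,4}; (8,5)→{4,5,6}. Safe: 3. Place at column 3.
Columns [9, 6, 4, 7, 1, 8, 2, 5, 3], r−c [-8, -4, -1, -3, 4, -2, 5, 3, 6], r+c [10, 8, 7, 11, 6, 14, 9, 13, 12] are all distinct, so no two queens attack.

(1,9) (2,6) (3,4) (4,7) (5,1) (6,8) (7,2) (8,5) (9,3)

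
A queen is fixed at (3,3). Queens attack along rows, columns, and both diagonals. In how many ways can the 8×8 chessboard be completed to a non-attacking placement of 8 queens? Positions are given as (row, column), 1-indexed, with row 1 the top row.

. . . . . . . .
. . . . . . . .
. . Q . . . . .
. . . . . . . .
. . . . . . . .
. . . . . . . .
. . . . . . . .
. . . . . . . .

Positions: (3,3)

4

Branch on row 1: col 2 → 1; col 4 → 1; col 6 → 0; col 7 → 2; col 8 → 0.
Sum: 1 + 1 + 0 + 2 + 0 = 4.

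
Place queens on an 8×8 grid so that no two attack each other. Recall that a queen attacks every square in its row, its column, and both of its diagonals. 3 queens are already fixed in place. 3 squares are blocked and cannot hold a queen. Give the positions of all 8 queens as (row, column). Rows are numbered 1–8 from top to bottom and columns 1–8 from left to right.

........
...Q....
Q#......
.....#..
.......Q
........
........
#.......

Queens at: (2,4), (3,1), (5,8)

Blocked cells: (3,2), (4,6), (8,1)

(1,6) (2,4) (3,1) (4,5) (5,8) (6,2) (7,7) (8,3)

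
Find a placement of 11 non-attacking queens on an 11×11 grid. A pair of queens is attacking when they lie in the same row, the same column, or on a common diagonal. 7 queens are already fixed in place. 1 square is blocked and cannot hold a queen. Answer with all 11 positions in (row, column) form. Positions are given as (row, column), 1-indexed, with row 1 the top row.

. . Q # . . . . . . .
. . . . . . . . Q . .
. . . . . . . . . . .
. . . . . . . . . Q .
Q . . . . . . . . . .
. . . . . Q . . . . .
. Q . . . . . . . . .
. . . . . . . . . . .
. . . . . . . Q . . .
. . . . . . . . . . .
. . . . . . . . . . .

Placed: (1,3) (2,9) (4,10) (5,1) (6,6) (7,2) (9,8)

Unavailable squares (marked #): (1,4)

Row 3: attacked by (1,3)→{1,3,5}; (2,9)→{8,9,10}; (4,10)→{9,10,11}; (5,1)→{1,3}; (6,6)→{3,6,9}; (7,2)→{2,6}; (9,8)→{2,8}. Safe: 4, 7. Place at column 7.
Row 8: attacked by (1,3)→{3,10}; (2,9)→{3,9}; (3,7)→{2,7}; (4,10)→{6,10}; (5,1)→{1,4}; (6,6)→{4,6,8}; (7,2)→{1,2,3}; (9,8)→{7,8,9}. Safe: 5, 11. Place at column 5.
Row 10: attacked by (1,3)→{3}; (2,9)→{1,9}; (3,7)→{7}; (4,10)→{4,10}; (5,1)→{1,6}; (6,6)→{2,6,10}; (7,2)→{2,5}; (8,5)→{3,5,7}; (9,8)→{7,8,9}. Safe: 11. Place at column 11.
Row 11: attacked by (1,3)→{3}; (2,9)→{9}; (3,7)→{7}; (4,10)→{3,10}; (5,1)→{1,7}; (6,6)→{1,6,11}; (7,2)→{2,6}; (8,5)→{2,5,8}; (9,8)→{6,8,10}; (10,11)→{10,11}. Safe: 4. Place at column 4.
Columns [3, 9, 7, 10, 1, 6, 2, 5, 8, 11, 4], r−c [-2, -7, -4, -6, 4, 0, 5, 3, 1, -1, 7], r+c [4, 11, 10, 14, 6, 12, 9, 13, 17, 21, 15] are all distinct, so no two queens attack.

(1,3) (2,9) (3,7) (4,10) (5,1) (6,6) (7,2) (8,5) (9,8) (10,11) (11,4)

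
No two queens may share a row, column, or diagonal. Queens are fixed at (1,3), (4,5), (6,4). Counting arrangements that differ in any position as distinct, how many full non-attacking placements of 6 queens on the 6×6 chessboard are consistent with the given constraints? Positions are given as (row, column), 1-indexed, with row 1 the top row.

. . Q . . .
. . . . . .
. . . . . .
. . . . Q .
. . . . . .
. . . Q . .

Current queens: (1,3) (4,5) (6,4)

Branch on row 2: col 1 → 0; col 6 → 1.
Sum: 0 + 1 = 1.

1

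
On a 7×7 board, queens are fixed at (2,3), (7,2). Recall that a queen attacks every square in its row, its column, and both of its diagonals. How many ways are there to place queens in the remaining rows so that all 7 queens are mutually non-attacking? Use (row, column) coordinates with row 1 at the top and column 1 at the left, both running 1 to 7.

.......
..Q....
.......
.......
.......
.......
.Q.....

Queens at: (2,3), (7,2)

3

Branch on row 1: col 1 → 0; col 5 → 0; col 6 → 3; col 7 → 0.
Sum: 0 + 0 + 3 + 0 = 3.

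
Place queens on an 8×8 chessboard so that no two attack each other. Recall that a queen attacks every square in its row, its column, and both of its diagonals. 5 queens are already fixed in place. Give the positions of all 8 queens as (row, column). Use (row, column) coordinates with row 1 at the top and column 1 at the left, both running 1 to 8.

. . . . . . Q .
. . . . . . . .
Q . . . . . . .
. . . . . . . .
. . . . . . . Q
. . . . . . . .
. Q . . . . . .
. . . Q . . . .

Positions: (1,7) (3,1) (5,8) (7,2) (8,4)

Row 2: attacked by (1,7)→{6,7,8}; (3,1)→{1,2}; (5,8)→{5,8}; (7,2)→{2,7}; (8,4)→{4}. Safe: 3. Place at column 3.
Row 4: attacked by (1,7)→{4,7}; (2,3)→{1,3,5}; (3,1)→{1,2}; (5,8)→{7,8}; (7,2)→{2,5}; (8,4)→{4,8}. Safe: 6. Place at column 6.
Row 6: attacked by (1,7)→{2,7}; (2,3)→{3,7}; (3,1)→{1,4}; (4,6)→{4,6,8}; (5,8)→{7,8}; (7,2)→{1,2,3}; (8,4)→{2,4,6}. Safe: 5. Place at column 5.
Columns [7, 3, 1, 6, 8, 5, 2, 4], r−c [-6, -1, 2, -2, -3, 1, 5, 4], r+c [8, 5, 4, 10, 13, 11, 9, 12] are all distinct, so no two queens attack.

(1,7) (2,3) (3,1) (4,6) (5,8) (6,5) (7,2) (8,4)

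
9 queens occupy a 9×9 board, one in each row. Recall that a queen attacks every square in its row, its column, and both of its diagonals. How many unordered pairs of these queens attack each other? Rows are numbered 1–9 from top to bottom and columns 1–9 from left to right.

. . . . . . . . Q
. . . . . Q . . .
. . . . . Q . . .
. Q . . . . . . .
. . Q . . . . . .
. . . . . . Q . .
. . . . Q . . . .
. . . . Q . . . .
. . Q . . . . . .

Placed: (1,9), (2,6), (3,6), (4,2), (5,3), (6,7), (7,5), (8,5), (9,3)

Same column: (2,6)–(3,6) (column 6); (5,3)–(9,3) (column 3); (7,5)–(8,5) (column 5).
Same diagonal: (2,6)–(5,3) (|2−5| = |6−3| = 3); (4,2)–(5,3) (|4−5| = |2−3| = 1); (4,2)–(7,5) (|4−7| = |2−5| = 3); (5,3)–(7,5) (|5−7| = |3−5| = 2); (6,7)–(8,5) (|6−8| = |7−5| = 2); (7,5)–(9,3) (|7−9| = |5−3| = 2).
Total attacking pairs: 9.

9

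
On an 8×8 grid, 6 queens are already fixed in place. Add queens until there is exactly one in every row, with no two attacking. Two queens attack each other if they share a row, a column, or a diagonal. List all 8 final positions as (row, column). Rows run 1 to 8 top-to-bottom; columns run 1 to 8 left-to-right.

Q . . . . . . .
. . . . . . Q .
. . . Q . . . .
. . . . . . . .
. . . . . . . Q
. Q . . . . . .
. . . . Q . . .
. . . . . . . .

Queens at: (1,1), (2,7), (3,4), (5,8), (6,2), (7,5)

(1,1) (2,7) (3,4) (4,6) (5,8) (6,2) (7,5) (8,3)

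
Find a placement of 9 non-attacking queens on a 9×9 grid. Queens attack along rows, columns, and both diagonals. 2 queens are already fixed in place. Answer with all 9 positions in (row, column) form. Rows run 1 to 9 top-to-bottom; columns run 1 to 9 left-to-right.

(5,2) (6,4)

Row 1: attacked by (5,2)→{2,6}; (6,4)→{4,9}. Safe: 1, 3, 5, 7, 8. Place at column 1.
Row 2: attacked by (1,1)→{1,2}; (5,2)→{2,5}; (6,4)→{4,8}. Safe: 3, 6, 7, 9. Place at column 3.
Row 3: attacked by (1,1)→{1,3}; (2,3)→{2,3,4}; (5,2)→{2,4}; (6,4)→{1,4,7}. Safe: 5, 6, 8, 9. Place at column 6.
Row 4: attacked by (1,1)→{1,4}; (2,3)→{1,3,5}; (3,6)→{5,6,7}; (5,2)→{1,2,3}; (6,4)→{2,4,6}. Safe: 8, 9. Place at column 8.
Row 7: attacked by (1,1)→{1,7}; (2,3)→{3,8}; (3,6)→{2,6}; (4,8)→{5,8}; (5,2)→{2,4}; (6,4)→{3,4,5}. Safe: 9. Place at column 9.
Row 8: attacked by (1,1)→{1,8}; (2,3)→{3,9}; (3,6)→{1,6}; (4,8)→{4,8}; (5,2)→{2,5}; (6,4)→{2,4,6}; (7,9)→{8,9}. Safe: 7. Place at column 7.
Row 9: attacked by (1,1)→{1,9}; (2,3)→{3}; (3,6)→{6}; (4,8)→{3,8}; (5,2)→{2,6}; (6,4)→{1,4,7}; (7,9)→{7,9}; (8,7)→{6,7,8}. Safe: 5. Place at column 5.
Columns [1, 3, 6, 8, 2, 4, 9, 7, 5], r−c [0, -1, -3, -4, 3, 2, -2, 1, 4], r+c [2, 5, 9, 12, 7, 10, 16, 15, 14] are all distinct, so no two queens attack.

(1,1) (2,3) (3,6) (4,8) (5,2) (6,4) (7,9) (8,7) (9,5)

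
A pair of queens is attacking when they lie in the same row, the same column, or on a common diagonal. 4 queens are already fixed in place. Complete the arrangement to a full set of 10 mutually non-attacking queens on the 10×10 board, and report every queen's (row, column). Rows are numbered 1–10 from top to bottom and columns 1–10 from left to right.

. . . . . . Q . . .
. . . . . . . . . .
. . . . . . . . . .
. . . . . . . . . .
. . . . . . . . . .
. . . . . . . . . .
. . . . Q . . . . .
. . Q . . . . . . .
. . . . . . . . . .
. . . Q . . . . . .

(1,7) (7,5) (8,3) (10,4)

(1,7) (2,2) (3,10) (4,6) (5,1) (6,9) (7,5) (8,3) (9,8) (10,4)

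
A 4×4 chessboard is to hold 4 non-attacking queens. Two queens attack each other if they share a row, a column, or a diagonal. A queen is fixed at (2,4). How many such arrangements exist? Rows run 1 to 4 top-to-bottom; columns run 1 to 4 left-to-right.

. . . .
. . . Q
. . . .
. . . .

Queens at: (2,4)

1

Branch on row 1: col 1 → 0; col 2 → 1.
Sum: 0 + 1 = 1.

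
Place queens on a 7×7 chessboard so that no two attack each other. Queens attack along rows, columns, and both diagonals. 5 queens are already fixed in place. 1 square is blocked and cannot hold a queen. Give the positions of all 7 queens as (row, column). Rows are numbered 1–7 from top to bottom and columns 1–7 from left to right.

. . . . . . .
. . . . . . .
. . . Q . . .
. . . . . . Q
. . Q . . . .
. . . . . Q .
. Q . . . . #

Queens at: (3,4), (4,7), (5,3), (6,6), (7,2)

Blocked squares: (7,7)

(1,5) (2,1) (3,4) (4,7) (5,3) (6,6) (7,2)

Row 1: attacked by (3,4)→{2,4,6}; (4,7)→{4,7}; (5,3)→{3,7}; (6,6)→{1,6}; (7,2)→{2}. Safe: 5. Place at column 5.
Row 2: attacked by (1,5)→{4,5,6}; (3,4)→{3,4,5}; (4,7)→{5,7}; (5,3)→{3,6}; (6,6)→{2,6}; (7,2)→{2,7}. Safe: 1. Place at column 1.
Columns [5, 1, 4, 7, 3, 6, 2], r−c [-4, 1, -1, -3, 2, 0, 5], r+c [6, 3, 7, 11, 8, 12, 9] are all distinct, so no two queens attack.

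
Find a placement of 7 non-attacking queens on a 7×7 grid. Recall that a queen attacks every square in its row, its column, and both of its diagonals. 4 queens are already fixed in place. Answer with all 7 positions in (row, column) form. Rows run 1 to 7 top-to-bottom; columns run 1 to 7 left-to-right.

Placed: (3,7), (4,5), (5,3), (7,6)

(1,4) (2,2) (3,7) (4,5) (5,3) (6,1) (7,6)

Row 1: attacked by (3,7)→{5,7}; (4,5)→{2,5}; (5,3)→{3,7}; (7,6)→{6}. Safe: 1, 4. Place at column 4.
Row 2: attacked by (1,4)→{3,4,5}; (3,7)→{6,7}; (4,5)→{3,5,7}; (5,3)→{3,6}; (7,6)→{1,6}. Safe: 2. Place at column 2.
Row 6: attacked by (1,4)→{4}; (2,2)→{2,6}; (3,7)→{4,7}; (4,5)→{3,5,7}; (5,3)→{2,3,4}; (7,6)→{5,6,7}. Safe: 1. Place at column 1.
Columns [4, 2, 7, 5, 3, 1, 6], r−c [-3, 0, -4, -1, 2, 5, 1], r+c [5, 4, 10, 9, 8, 7, 13] are all distinct, so no two queens attack.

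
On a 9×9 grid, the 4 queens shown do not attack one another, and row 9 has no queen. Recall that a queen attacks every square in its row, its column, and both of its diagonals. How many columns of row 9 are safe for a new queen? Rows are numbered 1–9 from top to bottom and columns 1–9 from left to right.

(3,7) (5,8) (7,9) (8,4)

2

(3,7) attacks row 9 at column 7 and diagonals 1.
(5,8) attacks row 9 at column 8 and diagonals 4.
(7,9) attacks row 9 at column 9 and diagonals 7.
(8,4) attacks row 9 at column 4 and diagonals 3, 5.
Attacked columns: {1, 3, 4, 5, 7, 8, 9}. Safe: {2, 6}.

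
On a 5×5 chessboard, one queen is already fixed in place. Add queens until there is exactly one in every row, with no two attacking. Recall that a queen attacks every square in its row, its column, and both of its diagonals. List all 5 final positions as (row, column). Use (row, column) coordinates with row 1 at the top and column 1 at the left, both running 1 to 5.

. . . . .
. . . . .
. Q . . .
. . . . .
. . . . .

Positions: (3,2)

(1,3) (2,5) (3,2) (4,4) (5,1)

Row 1: attacked by (3,2)→{2,4}. Safe: 1, 3, 5. Place at column 3.
Row 2: attacked by (1,3)→{2,3,4}; (3,2)→{1,2,3}. Safe: 5. Place at column 5.
Row 4: attacked by (1,3)→{3}; (2,5)→{3,5}; (3,2)→{1,2,3}. Safe: 4. Place at column 4.
Row 5: attacked by (1,3)→{3}; (2,5)→{2,5}; (3,2)→{2,4}; (4,4)→{3,4,5}. Safe: 1. Place at column 1.
Columns [3, 5, 2, 4, 1], r−c [-2, -3, 1, 0, 4], r+c [4, 7, 5, 8, 6] are all distinct, so no two queens attack.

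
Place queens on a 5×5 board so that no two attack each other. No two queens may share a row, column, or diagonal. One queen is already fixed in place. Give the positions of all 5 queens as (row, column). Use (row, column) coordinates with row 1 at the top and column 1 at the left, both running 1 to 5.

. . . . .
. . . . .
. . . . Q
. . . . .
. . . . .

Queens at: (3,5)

Row 1: attacked by (3,5)→{3,5}. Safe: 1, 2, 4. Place at column 1.
Row 2: attacked by (1,1)→{1,2}; (3,5)→{4,5}. Safe: 3. Place at column 3.
Row 4: attacked by (1,1)→{1,4}; (2,3)→{1,3,5}; (3,5)→{4,5}. Safe: 2. Place at column 2.
Row 5: attacked by (1,1)→{1,5}; (2,3)→{3}; (3,5)→{3,5}; (4,2)→{1,2,3}. Safe: 4. Place at column 4.
Columns [1, 3, 5, 2, 4], r−c [0, -1, -2, 2, 1], r+c [2, 5, 8, 6, 9] are all distinct, so no two queens attack.

(1,1) (2,3) (3,5) (4,2) (5,4)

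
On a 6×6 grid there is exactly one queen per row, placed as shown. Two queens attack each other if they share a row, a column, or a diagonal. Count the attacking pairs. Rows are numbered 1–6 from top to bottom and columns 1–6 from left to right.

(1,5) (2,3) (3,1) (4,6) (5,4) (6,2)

0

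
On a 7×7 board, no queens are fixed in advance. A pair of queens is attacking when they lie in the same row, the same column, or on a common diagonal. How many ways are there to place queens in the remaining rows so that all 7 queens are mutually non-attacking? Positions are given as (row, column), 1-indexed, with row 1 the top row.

Branch on row 1: col 1 → 4; col 2 → 7; col 3 → 6; col 4 → 6; col 5 → 6; col 6 → 7; col 7 → 4.
Sum: 4 + 7 + 6 + 6 + 6 + 7 + 4 = 40.
(This is the classic 7-queens count.)

40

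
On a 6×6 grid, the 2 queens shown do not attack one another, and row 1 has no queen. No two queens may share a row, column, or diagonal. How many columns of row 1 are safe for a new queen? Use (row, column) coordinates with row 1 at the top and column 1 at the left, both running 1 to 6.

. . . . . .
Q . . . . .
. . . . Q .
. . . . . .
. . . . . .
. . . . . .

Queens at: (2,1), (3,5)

(2,1) attacks row 1 at column 1 and diagonals 2.
(3,5) attacks row 1 at column 5 and diagonals 3.
Attacked columns: {1, 2, 3, 5}. Safe: {4, 6}.

2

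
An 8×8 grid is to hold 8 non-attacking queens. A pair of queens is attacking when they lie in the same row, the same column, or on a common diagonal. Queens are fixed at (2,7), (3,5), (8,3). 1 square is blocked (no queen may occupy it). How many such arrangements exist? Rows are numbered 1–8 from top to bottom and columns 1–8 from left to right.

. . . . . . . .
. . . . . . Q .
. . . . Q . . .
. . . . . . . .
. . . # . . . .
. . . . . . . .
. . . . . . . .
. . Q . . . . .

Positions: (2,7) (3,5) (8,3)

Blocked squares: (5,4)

2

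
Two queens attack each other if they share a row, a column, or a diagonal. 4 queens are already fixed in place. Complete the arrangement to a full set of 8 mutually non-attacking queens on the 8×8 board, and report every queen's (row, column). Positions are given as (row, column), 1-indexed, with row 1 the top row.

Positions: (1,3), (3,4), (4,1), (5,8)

Row 2: attacked by (1,3)→{2,3,4}; (3,4)→{3,4,5}; (4,1)→{1,3}; (5,8)→{5,8}. Safe: 6, 7. Place at column 6.
Row 6: attacked by (1,3)→{3,8}; (2,6)→{2,6}; (3,4)→{1,4,7}; (4,1)→{1,3}; (5,8)→{7,8}. Safe: 5. Place at column 5.
Row 7: attacked by (1,3)→{3}; (2,6)→{1,6}; (3,4)→{4,8}; (4,1)→{1,4}; (5,8)→{6,8}; (6,5)→{4,5,6}. Safe: 2, 7. Place at column 7.
Row 8: attacked by (1,3)→{3}; (2,6)→{6}; (3,4)→{4}; (4,1)→{1,5}; (5,8)→{5,8}; (6,5)→{3,5,7}; (7,7)→{6,7,8}. Safe: 2. Place at column 2.
Columns [3, 6, 4, 1, 8, 5, 7, 2], r−c [-2, -4, -1, 3, -3, 1, 0, 6], r+c [4, 8, 7, 5, 13, 11, 14, 10] are all distinct, so no two queens attack.

(1,3) (2,6) (3,4) (4,1) (5,8) (6,5) (7,7) (8,2)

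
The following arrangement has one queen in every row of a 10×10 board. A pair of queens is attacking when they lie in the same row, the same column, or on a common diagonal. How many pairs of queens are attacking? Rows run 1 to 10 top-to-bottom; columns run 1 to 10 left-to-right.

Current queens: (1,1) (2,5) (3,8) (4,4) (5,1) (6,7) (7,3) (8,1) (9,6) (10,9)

5

Same column: (1,1)–(5,1) (column 1); (1,1)–(8,1) (column 1); (5,1)–(8,1) (column 1).
Same diagonal: (1,1)–(4,4) (|1−4| = |1−4| = 3); (5,1)–(7,3) (|5−7| = |1−3| = 2).
Total attacking pairs: 5.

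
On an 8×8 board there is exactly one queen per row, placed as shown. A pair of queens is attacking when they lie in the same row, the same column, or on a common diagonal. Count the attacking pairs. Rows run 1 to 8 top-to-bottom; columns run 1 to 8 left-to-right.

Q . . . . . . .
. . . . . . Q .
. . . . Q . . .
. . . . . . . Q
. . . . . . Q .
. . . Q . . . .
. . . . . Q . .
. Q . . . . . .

Same column: (2,7)–(5,7) (column 7).
Same diagonal: (3,5)–(5,7) (|3−5| = |5−7| = 2); (4,8)–(5,7) (|4−5| = |8−7| = 1); (6,4)–(8,2) (|6−8| = |4−2| = 2).
Total attacking pairs: 4.

4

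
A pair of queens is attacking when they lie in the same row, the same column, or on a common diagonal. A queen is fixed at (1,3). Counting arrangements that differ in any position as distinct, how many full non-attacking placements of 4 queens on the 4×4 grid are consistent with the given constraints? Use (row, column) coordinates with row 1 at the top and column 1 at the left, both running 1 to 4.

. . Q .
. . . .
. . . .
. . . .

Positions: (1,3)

1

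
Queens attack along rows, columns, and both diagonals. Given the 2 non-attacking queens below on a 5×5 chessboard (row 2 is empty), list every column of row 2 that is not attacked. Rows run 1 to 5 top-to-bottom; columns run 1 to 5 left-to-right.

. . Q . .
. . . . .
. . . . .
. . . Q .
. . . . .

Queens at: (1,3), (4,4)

columns 1, 5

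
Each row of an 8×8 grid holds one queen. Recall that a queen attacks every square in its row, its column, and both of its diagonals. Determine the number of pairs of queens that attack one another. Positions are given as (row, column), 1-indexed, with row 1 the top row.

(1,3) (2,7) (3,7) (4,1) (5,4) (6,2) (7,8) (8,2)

4

Same column: (2,7)–(3,7) (column 7); (6,2)–(8,2) (column 2).
Same diagonal: (2,7)–(5,4) (|2−5| = |7−4| = 3); (3,7)–(8,2) (|3−8| = |7−2| = 5).
Total attacking pairs: 4.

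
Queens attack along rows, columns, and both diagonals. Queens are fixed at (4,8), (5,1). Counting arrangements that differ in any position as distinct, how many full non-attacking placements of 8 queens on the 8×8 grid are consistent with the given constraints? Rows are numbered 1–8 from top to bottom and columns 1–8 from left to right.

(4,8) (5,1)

Branch on row 1: col 2 → 1; col 3 → 1; col 4 → 0; col 6 → 1; col 7 → 0.
Sum: 1 + 1 + 0 + 1 + 0 = 3.

3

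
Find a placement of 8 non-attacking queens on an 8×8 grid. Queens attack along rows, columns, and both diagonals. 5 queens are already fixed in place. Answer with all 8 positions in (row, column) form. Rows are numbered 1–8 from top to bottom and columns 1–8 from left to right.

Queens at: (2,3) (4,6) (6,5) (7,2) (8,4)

(1,7) (2,3) (3,1) (4,6) (5,8) (6,5) (7,2) (8,4)

Row 1: attacked by (2,3)→{2,3,4}; (4,6)→{3,6}; (6,5)→{5}; (7,2)→{2,8}; (8,4)→{4}. Safe: 1, 7. Place at column 7.
Row 3: attacked by (1,7)→{5,7}; (2,3)→{2,3,4}; (4,6)→{5,6,7}; (6,5)→{2,5,8}; (7,2)→{2,6}; (8,4)→{4}. Safe: 1. Place at column 1.
Row 5: attacked by (1,7)→{3,7}; (2,3)→{3,6}; (3,1)→{1,3}; (4,6)→{5,6,7}; (6,5)→{4,5,6}; (7,2)→{2,4}; (8,4)→{1,4,7}. Safe: 8. Place at column 8.
Columns [7, 3, 1, 6, 8, 5, 2, 4], r−c [-6, -1, 2, -2, -3, 1, 5, 4], r+c [8, 5, 4, 10, 13, 11, 9, 12] are all distinct, so no two queens attack.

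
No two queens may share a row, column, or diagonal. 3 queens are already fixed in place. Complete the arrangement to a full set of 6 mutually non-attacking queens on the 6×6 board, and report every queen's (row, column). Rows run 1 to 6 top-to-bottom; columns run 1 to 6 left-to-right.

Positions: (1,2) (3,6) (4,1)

Row 2: attacked by (1,2)→{1,2,3}; (3,6)→{5,6}; (4,1)→{1,3}. Safe: 4. Place at column 4.
Row 5: attacked by (1,2)→{2,6}; (2,4)→{1,4}; (3,6)→{4,6}; (4,1)→{1,2}. Safe: 3, 5. Place at column 3.
Row 6: attacked by (1,2)→{2}; (2,4)→{4}; (3,6)→{3,6}; (4,1)→{1,3}; (5,3)→{2,3,4}. Safe: 5. Place at column 5.
Columns [2, 4, 6, 1, 3, 5], r−c [-1, -2, -3, 3, 2, 1], r+c [3, 6, 9, 5, 8, 11] are all distinct, so no two queens attack.

(1,2) (2,4) (3,6) (4,1) (5,3) (6,5)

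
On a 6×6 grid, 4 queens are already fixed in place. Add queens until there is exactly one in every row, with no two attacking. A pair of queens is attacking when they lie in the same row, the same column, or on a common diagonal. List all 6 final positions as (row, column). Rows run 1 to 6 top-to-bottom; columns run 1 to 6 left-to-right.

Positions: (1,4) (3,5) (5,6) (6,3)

(1,4) (2,1) (3,5) (4,2) (5,6) (6,3)

Row 2: attacked by (1,4)→{3,4,5}; (3,5)→{4,5,6}; (5,6)→{3,6}; (6,3)→{3}. Safe: 1, 2. Place at column 1.
Row 4: attacked by (1,4)→{1,4}; (2,1)→{1,3}; (3,5)→{4,5,6}; (5,6)→{5,6}; (6,3)→{1,3,5}. Safe: 2. Place at column 2.
Columns [4, 1, 5, 2, 6, 3], r−c [-3, 1, -2, 2, -1, 3], r+c [5, 3, 8, 6, 11, 9] are all distinct, so no two queens attack.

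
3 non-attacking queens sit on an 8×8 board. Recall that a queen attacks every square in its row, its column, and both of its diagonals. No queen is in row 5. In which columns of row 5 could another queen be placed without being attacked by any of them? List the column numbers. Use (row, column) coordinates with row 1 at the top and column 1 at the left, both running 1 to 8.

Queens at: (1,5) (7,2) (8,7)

columns 3, 6, 8

(1,5) attacks row 5 at column 5 and diagonals 1.
(7,2) attacks row 5 at column 2 and diagonals 4.
(8,7) attacks row 5 at column 7 and diagonals 4.
Attacked columns: {1, 2, 4, 5, 7}. Safe: {3, 6, 8}.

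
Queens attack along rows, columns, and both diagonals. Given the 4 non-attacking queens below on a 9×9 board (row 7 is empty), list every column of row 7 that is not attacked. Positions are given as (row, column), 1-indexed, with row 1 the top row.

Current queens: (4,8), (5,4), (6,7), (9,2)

(4,8) attacks row 7 at column 8 and diagonals 5.
(5,4) attacks row 7 at column 4 and diagonals 2, 6.
(6,7) attacks row 7 at column 7 and diagonals 6, 8.
(9,2) attacks row 7 at column 2 and diagonals 4.
Attacked columns: {2, 4, 5, 6, 7, 8}. Safe: {1, 3, 9}.

columns 1, 3, 9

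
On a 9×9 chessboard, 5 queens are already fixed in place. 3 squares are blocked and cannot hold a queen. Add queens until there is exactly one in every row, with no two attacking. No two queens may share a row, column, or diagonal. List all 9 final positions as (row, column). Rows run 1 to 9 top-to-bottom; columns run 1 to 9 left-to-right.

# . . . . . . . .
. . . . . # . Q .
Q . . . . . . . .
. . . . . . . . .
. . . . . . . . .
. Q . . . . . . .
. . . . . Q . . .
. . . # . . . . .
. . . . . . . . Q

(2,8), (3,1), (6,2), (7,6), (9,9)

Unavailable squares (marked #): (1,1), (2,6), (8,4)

Row 1: attacked by (2,8)→{7,8,9}; (3,1)→{1,3}; (6,2)→{2,7}; (7,6)→{6}; (9,9)→{1,9}. Blocked: 1. Safe: 4, 5. Place at column 4.
Row 4: attacked by (1,4)→{1,4,7}; (2,8)→{6,8}; (3,1)→{1,2}; (6,2)→{2,4}; (7,6)→{3,6,9}; (9,9)→{4,9}. Safe: 5. Place at column 5.
Row 5: attacked by (1,4)→{4,8}; (2,8)→{5,8}; (3,1)→{1,3}; (4,5)→{4,5,6}; (6,2)→{1,2,3}; (7,6)→{4,6,8}; (9,9)→{5,9}. Safe: 7. Place at column 7.
Row 8: attacked by (1,4)→{4}; (2,8)→{2,8}; (3,1)→{1,6}; (4,5)→{1,5,9}; (5,7)→{4,7}; (6,2)→{2,4}; (7,6)→{5,6,7}; (9,9)→{8,9}. Blocked: 4. Safe: 3. Place at column 3.
Columns [4, 8, 1, 5, 7, 2, 6, 3, 9], r−c [-3, -6, 2, -1, -2, 4, 1, 5, 0], r+c [5, 10, 4, 9, 12, 8, 13, 11, 18] are all distinct, so no two queens attack.

(1,4) (2,8) (3,1) (4,5) (5,7) (6,2) (7,6) (8,3) (9,9)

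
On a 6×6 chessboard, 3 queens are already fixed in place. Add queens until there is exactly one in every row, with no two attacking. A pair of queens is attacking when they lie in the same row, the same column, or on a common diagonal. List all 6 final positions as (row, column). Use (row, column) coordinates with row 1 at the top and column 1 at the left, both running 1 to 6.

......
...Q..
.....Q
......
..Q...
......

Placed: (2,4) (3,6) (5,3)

Row 1: attacked by (2,4)→{3,4,5}; (3,6)→{4,6}; (5,3)→{3}. Safe: 1, 2. Place at column 2.
Row 4: attacked by (1,2)→{2,5}; (2,4)→{2,4,6}; (3,6)→{5,6}; (5,3)→{2,3,4}. Safe: 1. Place at column 1.
Row 6: attacked by (1,2)→{2}; (2,4)→{4}; (3,6)→{3,6}; (4,1)→{1,3}; (5,3)→{2,3,4}. Safe: 5. Place at column 5.
Columns [2, 4, 6, 1, 3, 5], r−c [-1, -2, -3, 3, 2, 1], r+c [3, 6, 9, 5, 8, 11] are all distinct, so no two queens attack.

(1,2) (2,4) (3,6) (4,1) (5,3) (6,5)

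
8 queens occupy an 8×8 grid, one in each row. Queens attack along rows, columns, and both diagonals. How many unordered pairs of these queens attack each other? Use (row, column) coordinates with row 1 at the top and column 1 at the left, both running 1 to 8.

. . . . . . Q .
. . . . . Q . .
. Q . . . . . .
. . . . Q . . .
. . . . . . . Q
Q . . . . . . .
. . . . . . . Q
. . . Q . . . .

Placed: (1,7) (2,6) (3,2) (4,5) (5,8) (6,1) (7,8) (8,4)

3

Same column: (5,8)–(7,8) (column 8).
Same diagonal: (1,7)–(2,6) (|1−2| = |7−6| = 1); (4,5)–(7,8) (|4−7| = |5−8| = 3).
Total attacking pairs: 3.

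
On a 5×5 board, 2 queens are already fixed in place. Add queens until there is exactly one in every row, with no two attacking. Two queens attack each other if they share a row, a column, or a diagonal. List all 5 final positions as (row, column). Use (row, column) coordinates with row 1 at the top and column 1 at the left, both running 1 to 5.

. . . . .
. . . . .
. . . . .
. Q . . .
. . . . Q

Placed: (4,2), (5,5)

Row 1: attacked by (4,2)→{2,5}; (5,5)→{1,5}. Safe: 3, 4. Place at column 3.
Row 2: attacked by (1,3)→{2,3,4}; (4,2)→{2,4}; (5,5)→{2,5}. Safe: 1. Place at column 1.
Row 3: attacked by (1,3)→{1,3,5}; (2,1)→{1,2}; (4,2)→{1,2,3}; (5,5)→{3,5}. Safe: 4. Place at column 4.
Columns [3, 1, 4, 2, 5], r−c [-2, 1, -1, 2, 0], r+c [4, 3, 7, 6, 10] are all distinct, so no two queens attack.

(1,3) (2,1) (3,4) (4,2) (5,5)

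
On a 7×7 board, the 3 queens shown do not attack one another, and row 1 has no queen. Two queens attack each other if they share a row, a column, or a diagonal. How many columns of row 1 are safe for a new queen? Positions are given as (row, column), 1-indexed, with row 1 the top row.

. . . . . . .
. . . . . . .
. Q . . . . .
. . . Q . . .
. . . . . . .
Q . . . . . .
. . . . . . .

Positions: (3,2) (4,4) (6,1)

(3,2) attacks row 1 at column 2 and diagonals 4.
(4,4) attacks row 1 at column 4 and diagonals 1, 7.
(6,1) attacks row 1 at column 1 and diagonals 6.
Attacked columns: {1, 2, 4, 6, 7}. Safe: {3, 5}.

2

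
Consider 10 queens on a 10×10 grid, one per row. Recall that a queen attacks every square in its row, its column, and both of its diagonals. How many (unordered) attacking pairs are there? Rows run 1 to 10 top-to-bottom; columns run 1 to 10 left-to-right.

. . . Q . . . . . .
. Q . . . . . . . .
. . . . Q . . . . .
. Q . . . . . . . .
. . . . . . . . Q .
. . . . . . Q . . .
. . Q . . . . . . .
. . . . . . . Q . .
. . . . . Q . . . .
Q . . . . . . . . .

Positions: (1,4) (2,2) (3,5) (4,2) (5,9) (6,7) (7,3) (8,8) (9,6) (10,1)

2

Same column: (2,2)–(4,2) (column 2).
Same diagonal: (2,2)–(8,8) (|2−8| = |2−8| = 6).
Total attacking pairs: 2.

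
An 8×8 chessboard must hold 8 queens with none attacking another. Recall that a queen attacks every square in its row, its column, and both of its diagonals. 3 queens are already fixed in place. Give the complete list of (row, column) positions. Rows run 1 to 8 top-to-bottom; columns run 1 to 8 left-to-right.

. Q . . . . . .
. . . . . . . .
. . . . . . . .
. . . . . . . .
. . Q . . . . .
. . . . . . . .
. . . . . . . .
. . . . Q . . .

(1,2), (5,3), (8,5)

Row 2: attacked by (1,2)→{1,2,3}; (5,3)→{3,6}; (8,5)→{5}. Safe: 4, 7, 8. Place at column 4.
Row 3: attacked by (1,2)→{2,4}; (2,4)→{3,4,5}; (5,3)→{1,3,5}; (8,5)→{5}. Safe: 6, 7, 8. Place at column 6.
Row 4: attacked by (1,2)→{2,5}; (2,4)→{2,4,6}; (3,6)→{5,6,7}; (5,3)→{2,3,4}; (8,5)→{1,5}. Safe: 8. Place at column 8.
Row 6: attacked by (1,2)→{2,7}; (2,4)→{4,8}; (3,6)→{3,6}; (4,8)→{6,8}; (5,3)→{2,3,4}; (8,5)→{3,5,7}. Safe: 1. Place at column 1.
Row 7: attacked by (1,2)→{2,8}; (2,4)→{4}; (3,6)→{2,6}; (4,8)→{5,8}; (5,3)→{1,3,5}; (6,1)→{1,2}; (8,5)→{4,5,6}. Safe: 7. Place at column 7.
Columns [2, 4, 6, 8, 3, 1, 7, 5], r−c [-1, -2, -3, -4, 2, 5, 0, 3], r+c [3, 6, 9, 12, 8, 7, 14, 13] are all distinct, so no two queens attack.

(1,2) (2,4) (3,6) (4,8) (5,3) (6,1) (7,7) (8,5)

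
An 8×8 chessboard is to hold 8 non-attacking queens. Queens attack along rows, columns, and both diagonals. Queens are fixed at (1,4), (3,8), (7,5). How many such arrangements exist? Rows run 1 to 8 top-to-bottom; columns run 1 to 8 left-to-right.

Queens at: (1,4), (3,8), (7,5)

Branch on row 2: col 1 → 0; col 2 → 1; col 6 → 1.
Sum: 0 + 1 + 1 = 2.

2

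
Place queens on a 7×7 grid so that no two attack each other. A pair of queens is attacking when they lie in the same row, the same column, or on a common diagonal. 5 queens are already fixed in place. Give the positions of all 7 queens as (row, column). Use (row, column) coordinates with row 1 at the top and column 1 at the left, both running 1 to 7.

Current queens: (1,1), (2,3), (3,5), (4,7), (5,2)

Row 6: attacked by (1,1)→{1,6}; (2,3)→{3,7}; (3,5)→{2,5}; (4,7)→{5,7}; (5,2)→{1,2,3}. Safe: 4. Place at column 4.
Row 7: attacked by (1,1)→{1,7}; (2,3)→{3}; (3,5)→{1,5}; (4,7)→{4,7}; (5,2)→{2,4}; (6,4)→{3,4,5}. Safe: 6. Place at column 6.
Columns [1, 3, 5, 7, 2, 4, 6], r−c [0, -1, -2, -3, 3, 2, 1], r+c [2, 5, 8, 11, 7, 10, 13] are all distinct, so no two queens attack.

(1,1) (2,3) (3,5) (4,7) (5,2) (6,4) (7,6)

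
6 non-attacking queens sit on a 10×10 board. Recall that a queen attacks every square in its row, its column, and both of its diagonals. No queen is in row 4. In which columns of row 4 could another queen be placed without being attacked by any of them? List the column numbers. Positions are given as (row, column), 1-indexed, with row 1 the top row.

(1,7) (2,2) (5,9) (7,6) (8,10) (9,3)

(1,7) attacks row 4 at column 7 and diagonals 4, 10.
(2,2) attacks row 4 at column 2 and diagonals 4.
(5,9) attacks row 4 at column 9 and diagonals 8, 10.
(7,6) attacks row 4 at column 6 and diagonals 3, 9.
(8,10) attacks row 4 at column 10 and diagonals 6.
(9,3) attacks row 4 at column 3 and diagonals 8.
Attacked columns: {2, 3, 4, 6, 7, 8, 9, 10}. Safe: {1, 5}.

columns 1, 5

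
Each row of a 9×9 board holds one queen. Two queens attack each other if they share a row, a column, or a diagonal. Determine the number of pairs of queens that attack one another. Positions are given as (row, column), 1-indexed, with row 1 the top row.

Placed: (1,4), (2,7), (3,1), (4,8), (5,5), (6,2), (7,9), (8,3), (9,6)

All columns are distinct and no two queens satisfy |Δrow| = |Δcol|, so no pair attacks.

0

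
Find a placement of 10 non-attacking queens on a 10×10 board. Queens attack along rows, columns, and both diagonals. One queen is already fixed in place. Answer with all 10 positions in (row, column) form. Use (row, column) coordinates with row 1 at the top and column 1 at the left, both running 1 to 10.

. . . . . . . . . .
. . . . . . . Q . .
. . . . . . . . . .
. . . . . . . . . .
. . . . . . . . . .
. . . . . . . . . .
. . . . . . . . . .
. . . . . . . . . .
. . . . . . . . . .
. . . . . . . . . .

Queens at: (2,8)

Row 1: attacked by (2,8)→{7,8,9}. Safe: 1, 2, 3, 4, 5, 6, 10. Place at column 10.
Row 3: attacked by (1,10)→{8,10}; (2,8)→{7,8,9}. Safe: 1, 2, 3, 4, 5, 6. Place at column 5.
Row 4: attacked by (1,10)→{7,10}; (2,8)→{6,8,10}; (3,5)→{4,5,6}. Safe: 1, 2, 3, 9. Place at column 3.
Row 5: attacked by (1,10)→{6,10}; (2,8)→{5,8}; (3,5)→{3,5,7}; (4,3)→{2,3,4}. Safe: 1, 9. Place at column 1.
Row 6: attacked by (1,10)→{5,10}; (2,8)→{4,8}; (3,5)→{2,5,8}; (4,3)→{1,3,5}; (5,1)→{1,2}. Safe: 6, 7, 9. Place at column 6.
Row 7: attacked by (1,10)→{4,10}; (2,8)→{3,8}; (3,5)→{1,5,9}; (4,3)→{3,6}; (5,1)→{1,3}; (6,6)→{5,6,7}. Safe: 2. Place at column 2.
Row 8: attacked by (1,10)→{3,10}; (2,8)→{2,8}; (3,5)→{5,10}; (4,3)→{3,7}; (5,1)→{1,4}; (6,6)→{4,6,8}; (7,2)→{1,2,3}. Safe: 9. Place at column 9.
Row 9: attacked by (1,10)→{2,10}; (2,8)→{1,8}; (3,5)→{5}; (4,3)→{3,8}; (5,1)→{1,5}; (6,6)→{3,6,9}; (7,2)→{2,4}; (8,9)→{8,9,10}. Safe: 7. Place at column 7.
Row 10: attacked by (1,10)→{1,10}; (2,8)→{8}; (3,5)→{5}; (4,3)→{3,9}; (5,1)→{1,6}; (6,6)→{2,6,10}; (7,2)→{2,5}; (8,9)→{7,9}; (9,7)→{6,7,8}. Safe: 4. Place at column 4.
Columns [10, 8, 5, 3, 1, 6, 2, 9, 7, 4], r−c [-9, -6, -2, 1, 4, 0, 5, -1, 2, 6], r+c [11, 10, 8, 7, 6, 12, 9, 17, 16, 14] are all distinct, so no two queens attack.

(1,10) (2,8) (3,5) (4,3) (5,1) (6,6) (7,2) (8,9) (9,7) (10,4)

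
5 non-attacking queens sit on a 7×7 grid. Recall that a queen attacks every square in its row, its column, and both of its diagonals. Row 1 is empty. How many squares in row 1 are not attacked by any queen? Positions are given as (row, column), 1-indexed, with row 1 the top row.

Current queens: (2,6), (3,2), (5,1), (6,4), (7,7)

1

(2,6) attacks row 1 at column 6 and diagonals 5, 7.
(3,2) attacks row 1 at column 2 and diagonals 4.
(5,1) attacks row 1 at column 1 and diagonals 5.
(6,4) attacks row 1 at column 4.
(7,7) attacks row 1 at column 7 and diagonals 1.
Attacked columns: {1, 2, 4, 5, 6, 7}. Safe: {3}.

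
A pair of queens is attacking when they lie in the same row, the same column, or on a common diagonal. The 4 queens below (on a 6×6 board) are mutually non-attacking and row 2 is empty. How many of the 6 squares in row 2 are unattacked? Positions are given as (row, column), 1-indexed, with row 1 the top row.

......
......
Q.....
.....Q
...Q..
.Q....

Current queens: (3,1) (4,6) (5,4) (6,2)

(3,1) attacks row 2 at column 1 and diagonals 2.
(4,6) attacks row 2 at column 6 and diagonals 4.
(5,4) attacks row 2 at column 4 and diagonals 1.
(6,2) attacks row 2 at column 2 and diagonals 6.
Attacked columns: {1, 2, 4, 6}. Safe: {3, 5}.

2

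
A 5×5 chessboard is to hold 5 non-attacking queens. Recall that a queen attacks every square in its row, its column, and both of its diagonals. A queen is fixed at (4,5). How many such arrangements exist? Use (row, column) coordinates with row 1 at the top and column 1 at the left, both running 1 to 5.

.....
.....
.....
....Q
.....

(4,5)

Branch on row 1: col 1 → 1; col 3 → 0; col 4 → 1.
Sum: 1 + 0 + 1 = 2.

2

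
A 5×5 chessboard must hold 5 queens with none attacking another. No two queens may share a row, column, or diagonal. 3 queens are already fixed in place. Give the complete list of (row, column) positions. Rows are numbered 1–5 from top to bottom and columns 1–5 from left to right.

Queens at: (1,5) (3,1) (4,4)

(1,5) (2,3) (3,1) (4,4) (5,2)

Row 2: attacked by (1,5)→{4,5}; (3,1)→{1,2}; (4,4)→{2,4}. Safe: 3. Place at column 3.
Row 5: attacked by (1,5)→{1,5}; (2,3)→{3}; (3,1)→{1,3}; (4,4)→{3,4,5}. Safe: 2. Place at column 2.
Columns [5, 3, 1, 4, 2], r−c [-4, -1, 2, 0, 3], r+c [6, 5, 4, 8, 7] are all distinct, so no two queens attack.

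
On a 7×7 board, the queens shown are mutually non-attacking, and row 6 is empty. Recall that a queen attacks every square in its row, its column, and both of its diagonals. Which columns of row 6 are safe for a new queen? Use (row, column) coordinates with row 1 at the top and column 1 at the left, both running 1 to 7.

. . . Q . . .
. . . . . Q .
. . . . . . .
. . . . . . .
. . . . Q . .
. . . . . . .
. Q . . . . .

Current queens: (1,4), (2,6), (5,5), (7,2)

(1,4) attacks row 6 at column 4.
(2,6) attacks row 6 at column 6 and diagonals 2.
(5,5) attacks row 6 at column 5 and diagonals 4, 6.
(7,2) attacks row 6 at column 2 and diagonals 1, 3.
Attacked columns: {1, 2, 3, 4, 5, 6}. Safe: {7}.

columns 7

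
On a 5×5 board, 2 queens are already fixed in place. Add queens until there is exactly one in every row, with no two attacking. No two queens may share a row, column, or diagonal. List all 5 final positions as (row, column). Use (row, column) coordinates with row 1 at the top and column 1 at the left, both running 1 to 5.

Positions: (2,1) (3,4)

(1,3) (2,1) (3,4) (4,2) (5,5)

Row 1: attacked by (2,1)→{1,2}; (3,4)→{2,4}. Safe: 3, 5. Place at column 3.
Row 4: attacked by (1,3)→{3}; (2,1)→{1,3}; (3,4)→{3,4,5}. Safe: 2. Place at column 2.
Row 5: attacked by (1,3)→{3}; (2,1)→{1,4}; (3,4)→{2,4}; (4,2)→{1,2,3}. Safe: 5. Place at column 5.
Columns [3, 1, 4, 2, 5], r−c [-2, 1, -1, 2, 0], r+c [4, 3, 7, 6, 10] are all distinct, so no two queens attack.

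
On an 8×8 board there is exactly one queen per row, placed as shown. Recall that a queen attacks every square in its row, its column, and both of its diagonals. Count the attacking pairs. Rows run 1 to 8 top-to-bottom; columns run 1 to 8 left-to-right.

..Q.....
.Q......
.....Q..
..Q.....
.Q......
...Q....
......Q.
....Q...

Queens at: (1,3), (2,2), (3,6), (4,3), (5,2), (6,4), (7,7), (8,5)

Same column: (1,3)–(4,3) (column 3); (2,2)–(5,2) (column 2).
Same diagonal: (1,3)–(2,2) (|1−2| = |3−2| = 1); (2,2)–(7,7) (|2−7| = |2−7| = 5); (4,3)–(5,2) (|4−5| = |3−2| = 1); (5,2)–(8,5) (|5−8| = |2−5| = 3).
Total attacking pairs: 6.

6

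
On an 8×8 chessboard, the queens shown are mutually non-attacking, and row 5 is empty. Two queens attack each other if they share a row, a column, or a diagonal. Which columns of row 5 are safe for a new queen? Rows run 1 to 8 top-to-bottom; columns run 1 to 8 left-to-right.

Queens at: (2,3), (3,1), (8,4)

(2,3) attacks row 5 at column 3 and diagonals 6.
(3,1) attacks row 5 at column 1 and diagonals 3.
(8,4) attacks row 5 at column 4 and diagonals 1, 7.
Attacked columns: {1, 3, 4, 6, 7}. Safe: {2, 5, 8}.

columns 2, 5, 8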